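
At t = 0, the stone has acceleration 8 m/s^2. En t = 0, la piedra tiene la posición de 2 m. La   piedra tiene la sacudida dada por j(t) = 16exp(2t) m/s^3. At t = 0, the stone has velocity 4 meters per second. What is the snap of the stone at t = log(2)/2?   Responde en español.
Para resolver esto, necesitamos tomar 1 derivada de nuestra ecuación de la sacudida j(t) = 16·exp(2·t). La derivada de la sacudida da el snap: s(t) = 32·exp(2·t). De la ecuación del snap s(t) = 32·exp(2·t), sustituimos t = log(2)/2 para obtener s = 64.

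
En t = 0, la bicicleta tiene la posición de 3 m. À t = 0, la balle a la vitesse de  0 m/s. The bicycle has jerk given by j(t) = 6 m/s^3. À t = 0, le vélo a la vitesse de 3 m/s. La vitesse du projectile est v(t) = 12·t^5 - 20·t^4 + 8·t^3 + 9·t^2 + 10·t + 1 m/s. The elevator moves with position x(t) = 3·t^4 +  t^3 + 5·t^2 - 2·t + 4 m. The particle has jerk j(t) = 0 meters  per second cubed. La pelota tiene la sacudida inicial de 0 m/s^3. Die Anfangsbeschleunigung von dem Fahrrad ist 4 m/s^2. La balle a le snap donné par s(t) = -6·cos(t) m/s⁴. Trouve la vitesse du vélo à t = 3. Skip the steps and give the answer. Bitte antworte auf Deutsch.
v(3) = 42.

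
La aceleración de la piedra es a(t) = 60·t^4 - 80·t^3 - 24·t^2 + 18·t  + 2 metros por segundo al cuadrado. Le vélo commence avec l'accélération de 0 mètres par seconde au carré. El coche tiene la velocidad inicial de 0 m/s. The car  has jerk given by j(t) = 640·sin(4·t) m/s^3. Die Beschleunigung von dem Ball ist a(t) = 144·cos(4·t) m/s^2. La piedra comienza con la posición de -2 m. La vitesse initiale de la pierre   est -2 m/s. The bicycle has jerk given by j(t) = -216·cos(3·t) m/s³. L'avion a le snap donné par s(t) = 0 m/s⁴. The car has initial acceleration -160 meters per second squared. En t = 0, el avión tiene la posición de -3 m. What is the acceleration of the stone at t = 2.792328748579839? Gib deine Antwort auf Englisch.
From the given acceleration equation a(t) = 60·t^4 - 80·t^3 - 24·t^2 + 18·t + 2, we substitute t = 2.792328748579839 to get a = 1771.05219320789.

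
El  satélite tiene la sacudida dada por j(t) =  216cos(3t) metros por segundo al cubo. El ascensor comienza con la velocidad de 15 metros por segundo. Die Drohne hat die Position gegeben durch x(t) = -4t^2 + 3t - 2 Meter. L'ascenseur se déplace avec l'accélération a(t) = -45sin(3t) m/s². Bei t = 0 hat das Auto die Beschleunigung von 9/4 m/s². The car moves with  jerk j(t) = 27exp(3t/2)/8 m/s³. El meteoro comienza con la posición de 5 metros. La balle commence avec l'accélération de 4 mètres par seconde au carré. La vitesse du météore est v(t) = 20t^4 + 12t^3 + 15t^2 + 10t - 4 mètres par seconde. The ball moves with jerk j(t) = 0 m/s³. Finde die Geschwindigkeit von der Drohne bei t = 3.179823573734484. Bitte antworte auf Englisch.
Starting from position x(t) = -4·t^2 + 3·t - 2, we take 1 derivative. Differentiating position, we get velocity: v(t) = 3 - 8·t. From the given velocity equation v(t) = 3 - 8·t, we substitute t = 3.179823573734484 to get v = -22.4385885898759.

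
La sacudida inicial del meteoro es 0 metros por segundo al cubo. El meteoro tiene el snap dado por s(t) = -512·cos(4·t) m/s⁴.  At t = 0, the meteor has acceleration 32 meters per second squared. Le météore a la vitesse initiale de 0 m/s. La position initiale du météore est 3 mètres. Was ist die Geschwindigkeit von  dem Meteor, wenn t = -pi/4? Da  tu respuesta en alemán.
Wir müssen unsere Gleichung für den Snap s(t) = -512·cos(4·t) 3-mal integrieren. Durch Integration von dem Snap und Verwendung der Anfangsbedingung j(0) = 0, erhalten wir j(t) = -128·sin(4·t). Mit ∫j(t)dt und Anwendung von a(0) = 32, finden wir a(t) = 32·cos(4·t). Durch Integration von der Beschleunigung und Verwendung der Anfangsbedingung v(0) = 0, erhalten wir v(t) = 8·sin(4·t). Mit v(t) = 8·sin(4·t) und Einsetzen von t = -pi/4, finden wir v = 0.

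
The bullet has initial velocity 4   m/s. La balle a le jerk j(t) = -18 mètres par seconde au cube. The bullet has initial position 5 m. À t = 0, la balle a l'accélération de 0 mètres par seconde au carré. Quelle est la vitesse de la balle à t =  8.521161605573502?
En partant du jerk j(t) = -18, nous prenons 2 intégrales. En prenant ∫j(t)dt et en appliquant a(0) = 0, nous trouvons a(t) = -18·t. En intégrant l'accélération et en utilisant la condition initiale v(0) = 4, nous obtenons v(t) = 4 - 9·t^2. De l'équation de la vitesse v(t) = 4 - 9·t^2, nous substituons t = 8.521161605573502 pour obtenir v = -649.491755974700.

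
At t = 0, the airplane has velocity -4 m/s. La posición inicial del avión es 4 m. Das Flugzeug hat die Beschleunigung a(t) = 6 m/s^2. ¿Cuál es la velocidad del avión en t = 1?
Partiendo de la aceleración a(t) = 6, tomamos 1 antiderivada. La integral de la aceleración es la velocidad. Usando v(0) = -4, obtenemos v(t) = 6·t - 4. Tenemos la velocidad v(t) = 6·t - 4. Sustituyendo t = 1: v(1) = 2.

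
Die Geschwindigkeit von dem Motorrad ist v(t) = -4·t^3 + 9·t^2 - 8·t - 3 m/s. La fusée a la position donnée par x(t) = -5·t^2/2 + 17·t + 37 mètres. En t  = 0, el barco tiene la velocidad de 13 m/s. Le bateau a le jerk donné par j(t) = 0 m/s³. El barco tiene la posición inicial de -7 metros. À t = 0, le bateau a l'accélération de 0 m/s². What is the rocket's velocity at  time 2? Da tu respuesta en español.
Debemos derivar nuestra ecuación de la posición x(t) = -5·t^2/2 + 17·t + 37 1 vez. Tomando d/dt de x(t), encontramos v(t) = 17 - 5·t. De la ecuación de la velocidad v(t) = 17 - 5·t, sustituimos t = 2 para obtener v = 7.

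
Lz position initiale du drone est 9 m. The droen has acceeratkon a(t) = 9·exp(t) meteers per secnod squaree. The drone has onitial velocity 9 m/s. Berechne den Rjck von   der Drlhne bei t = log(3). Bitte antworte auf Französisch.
Pour résoudre ceci, nous devons prendre 1 dérivée de notre équation de l'accélération a(t) = 9·exp(t). En prenant d/dt de a(t), nous trouvons j(t) = 9·exp(t). De l'équation du jerk j(t) = 9·exp(t), nous substituons t = log(3) pour obtenir j = 27.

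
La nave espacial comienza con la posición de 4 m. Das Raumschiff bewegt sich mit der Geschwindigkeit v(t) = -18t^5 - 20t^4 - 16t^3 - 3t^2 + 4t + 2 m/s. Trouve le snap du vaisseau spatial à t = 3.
Pour résoudre ceci, nous devons prendre 3 dérivées de notre équation de la vitesse v(t) = -18·t^5 - 20·t^4 - 16·t^3 - 3·t^2 + 4·t + 2. La dérivée de la vitesse donne l'accélération: a(t) = -90·t^4 - 80·t^3 - 48·t^2 - 6·t + 4. En prenant d/dt de a(t), nous trouvons j(t) = -360·t^3 - 240·t^2 - 96·t - 6. En prenant d/dt de j(t), nous trouvons s(t) = -1080·t^2 - 480·t - 96. Nous avons le snap s(t) = -1080·t^2 - 480·t - 96. En substituant t = 3: s(3) = -11256.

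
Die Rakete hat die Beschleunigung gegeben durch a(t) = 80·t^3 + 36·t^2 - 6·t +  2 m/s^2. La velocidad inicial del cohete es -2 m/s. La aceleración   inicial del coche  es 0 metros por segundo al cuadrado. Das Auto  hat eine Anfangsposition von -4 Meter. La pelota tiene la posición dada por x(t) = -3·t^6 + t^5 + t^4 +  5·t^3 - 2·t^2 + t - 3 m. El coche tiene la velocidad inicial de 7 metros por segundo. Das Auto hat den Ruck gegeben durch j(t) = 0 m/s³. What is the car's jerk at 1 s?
Using j(t) = 0 and substituting t = 1, we find j = 0.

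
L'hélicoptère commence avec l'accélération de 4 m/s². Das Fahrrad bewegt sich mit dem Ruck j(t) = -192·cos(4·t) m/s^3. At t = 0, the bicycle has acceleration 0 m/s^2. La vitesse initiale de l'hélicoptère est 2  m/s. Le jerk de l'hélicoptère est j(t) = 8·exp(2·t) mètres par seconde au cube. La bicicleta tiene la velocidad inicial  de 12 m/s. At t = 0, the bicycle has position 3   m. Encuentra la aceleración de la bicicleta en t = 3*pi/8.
Debemos encontrar la antiderivada de nuestra ecuación de la sacudida j(t) = -192·cos(4·t) 1 vez. La integral de la sacudida es la aceleración. Usando a(0) = 0, obtenemos a(t) = -48·sin(4·t). Tenemos la aceleración a(t) = -48·sin(4·t). Sustituyendo t = 3*pi/8: a(3*pi/8) = 48.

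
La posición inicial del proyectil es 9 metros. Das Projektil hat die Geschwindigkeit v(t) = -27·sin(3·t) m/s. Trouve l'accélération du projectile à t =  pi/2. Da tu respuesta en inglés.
To solve this, we need to take 1 derivative of our velocity equation v(t) = -27·sin(3·t). Differentiating velocity, we get acceleration: a(t) = -81·cos(3·t). We have acceleration a(t) = -81·cos(3·t). Substituting t = pi/2: a(pi/2) = 0.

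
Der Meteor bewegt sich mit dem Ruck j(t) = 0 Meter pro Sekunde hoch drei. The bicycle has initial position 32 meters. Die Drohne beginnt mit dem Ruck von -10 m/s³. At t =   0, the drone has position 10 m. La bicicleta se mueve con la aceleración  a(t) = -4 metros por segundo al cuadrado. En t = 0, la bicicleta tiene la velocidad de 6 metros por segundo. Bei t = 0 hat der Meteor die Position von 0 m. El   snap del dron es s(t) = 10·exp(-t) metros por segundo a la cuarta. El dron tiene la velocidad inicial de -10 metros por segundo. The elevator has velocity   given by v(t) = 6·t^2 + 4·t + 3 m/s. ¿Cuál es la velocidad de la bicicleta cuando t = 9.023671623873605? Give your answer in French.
En partant de l'accélération a(t) = -4, nous prenons 1 primitive. En prenant ∫a(t)dt et en appliquant v(0) = 6, nous trouvons v(t) = 6 - 4·t. Nous avons la vitesse v(t) = 6 - 4·t. En substituant t = 9.023671623873605: v(9.023671623873605) = -30.0946864954944.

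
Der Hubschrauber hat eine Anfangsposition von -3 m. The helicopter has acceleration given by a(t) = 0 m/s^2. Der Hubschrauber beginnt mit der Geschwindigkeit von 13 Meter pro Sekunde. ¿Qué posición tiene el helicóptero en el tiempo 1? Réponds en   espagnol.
Debemos encontrar la integral de nuestra ecuación de la aceleración a(t) = 0 2 veces. Integrando la aceleración y usando la condición inicial v(0) = 13, obtenemos v(t) = 13. Tomando ∫v(t)dt y aplicando x(0) = -3, encontramos x(t) = 13·t - 3. Tenemos la posición x(t) = 13·t - 3. Sustituyendo t = 1: x(1) = 10.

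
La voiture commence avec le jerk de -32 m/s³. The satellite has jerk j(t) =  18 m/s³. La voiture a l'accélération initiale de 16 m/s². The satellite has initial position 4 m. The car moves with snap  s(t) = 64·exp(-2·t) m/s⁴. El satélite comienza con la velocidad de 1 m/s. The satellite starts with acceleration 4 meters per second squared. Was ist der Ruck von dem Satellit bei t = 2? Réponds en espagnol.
De la ecuación de la sacudida j(t) = 18, sustituimos t = 2 para obtener j = 18.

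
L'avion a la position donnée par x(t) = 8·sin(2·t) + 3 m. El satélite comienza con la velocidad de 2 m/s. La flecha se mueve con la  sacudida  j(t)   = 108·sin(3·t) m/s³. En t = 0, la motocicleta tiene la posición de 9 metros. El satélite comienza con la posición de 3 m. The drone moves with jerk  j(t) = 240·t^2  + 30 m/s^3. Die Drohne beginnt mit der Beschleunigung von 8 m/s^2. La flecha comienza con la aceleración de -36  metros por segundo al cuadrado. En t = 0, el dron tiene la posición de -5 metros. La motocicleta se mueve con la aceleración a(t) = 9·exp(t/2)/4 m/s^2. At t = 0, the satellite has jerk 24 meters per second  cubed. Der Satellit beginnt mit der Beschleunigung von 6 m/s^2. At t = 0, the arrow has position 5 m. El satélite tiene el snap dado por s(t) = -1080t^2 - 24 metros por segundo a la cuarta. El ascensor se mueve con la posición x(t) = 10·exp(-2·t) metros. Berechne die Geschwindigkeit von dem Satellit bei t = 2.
Ausgehend von dem Snap s(t) = -1080·t^2 - 24, nehmen wir 3 Integrale. Das Integral von dem Snap, mit j(0) = 24, ergibt den Ruck: j(t) = -360·t^3 - 24·t + 24. Durch Integration von dem Ruck und Verwendung der Anfangsbedingung a(0) = 6, erhalten wir a(t) = -90·t^4 - 12·t^2 + 24·t + 6. Mit ∫a(t)dt und Anwendung von v(0) = 2, finden wir v(t) = -18·t^5 - 4·t^3 + 12·t^2 + 6·t + 2. Mit v(t) = -18·t^5 - 4·t^3 + 12·t^2 + 6·t + 2 und Einsetzen von t = 2, finden wir v = -546.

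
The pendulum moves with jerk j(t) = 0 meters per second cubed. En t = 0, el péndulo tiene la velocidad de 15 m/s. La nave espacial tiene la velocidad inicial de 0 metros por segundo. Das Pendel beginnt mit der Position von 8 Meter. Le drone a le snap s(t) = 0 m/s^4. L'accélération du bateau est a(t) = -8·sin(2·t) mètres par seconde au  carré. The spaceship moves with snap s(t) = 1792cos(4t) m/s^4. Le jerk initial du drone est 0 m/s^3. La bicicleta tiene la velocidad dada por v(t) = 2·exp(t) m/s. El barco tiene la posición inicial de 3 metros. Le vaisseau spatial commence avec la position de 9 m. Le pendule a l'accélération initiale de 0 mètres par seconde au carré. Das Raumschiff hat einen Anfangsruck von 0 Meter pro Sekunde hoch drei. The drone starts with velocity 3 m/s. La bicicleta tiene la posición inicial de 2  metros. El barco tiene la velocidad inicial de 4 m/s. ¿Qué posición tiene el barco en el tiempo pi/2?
Para resolver esto, necesitamos tomar 2 antiderivadas de nuestra ecuación de la aceleración a(t) = -8·sin(2·t). La integral de la aceleración es la velocidad. Usando v(0) = 4, obtenemos v(t) = 4·cos(2·t). Tomando ∫v(t)dt y aplicando x(0) = 3, encontramos x(t) = 2·sin(2·t) + 3. Usando x(t) = 2·sin(2·t) + 3 y sustituyendo t = pi/2, encontramos x = 3.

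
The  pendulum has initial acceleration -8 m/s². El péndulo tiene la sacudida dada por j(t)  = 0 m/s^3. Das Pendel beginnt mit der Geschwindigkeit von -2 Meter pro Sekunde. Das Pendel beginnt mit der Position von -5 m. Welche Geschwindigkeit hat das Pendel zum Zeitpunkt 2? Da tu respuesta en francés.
En partant du jerk j(t) = 0, nous prenons 2 primitives. La primitive du jerk, avec a(0) = -8, donne l'accélération: a(t) = -8. La primitive de l'accélération, avec v(0) = -2, donne la vitesse: v(t) = -8·t - 2. Nous avons la vitesse v(t) = -8·t - 2. En substituant t = 2: v(2) = -18.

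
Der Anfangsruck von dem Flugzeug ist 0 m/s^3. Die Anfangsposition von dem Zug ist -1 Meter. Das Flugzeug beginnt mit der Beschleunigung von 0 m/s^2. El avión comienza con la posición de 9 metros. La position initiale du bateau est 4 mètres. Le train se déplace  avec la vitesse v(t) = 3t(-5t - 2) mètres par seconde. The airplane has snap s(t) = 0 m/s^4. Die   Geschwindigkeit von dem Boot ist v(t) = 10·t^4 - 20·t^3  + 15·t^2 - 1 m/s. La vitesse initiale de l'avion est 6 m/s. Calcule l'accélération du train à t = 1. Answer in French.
Nous devons dériver notre équation de la vitesse v(t) = 3·t·(-5·t - 2) 1 fois. En prenant d/dt de v(t), nous trouvons a(t) = -30·t - 6. De l'équation de l'accélération a(t) = -30·t - 6, nous substituons t = 1 pour obtenir a = -36.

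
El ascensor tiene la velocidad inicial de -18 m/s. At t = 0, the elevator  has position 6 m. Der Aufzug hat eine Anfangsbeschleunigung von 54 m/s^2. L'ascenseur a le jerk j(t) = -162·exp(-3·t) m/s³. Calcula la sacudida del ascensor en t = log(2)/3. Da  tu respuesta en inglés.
From the given jerk equation j(t) = -162·exp(-3·t), we substitute t = log(2)/3 to get j = -81.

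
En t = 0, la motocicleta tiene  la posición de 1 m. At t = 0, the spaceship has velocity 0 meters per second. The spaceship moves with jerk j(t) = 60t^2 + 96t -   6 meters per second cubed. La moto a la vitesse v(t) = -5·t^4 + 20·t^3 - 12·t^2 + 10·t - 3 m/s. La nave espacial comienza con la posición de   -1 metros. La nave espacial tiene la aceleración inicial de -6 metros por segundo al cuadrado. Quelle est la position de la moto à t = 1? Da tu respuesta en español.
Debemos encontrar la antiderivada de nuestra ecuación de la velocidad v(t) = -5·t^4 + 20·t^3 - 12·t^2 + 10·t - 3 1 vez. Tomando ∫v(t)dt y aplicando x(0) = 1, encontramos x(t) = -t^5 + 5·t^4 - 4·t^3 + 5·t^2 - 3·t + 1. De la ecuación de la posición x(t) = -t^5 + 5·t^4 - 4·t^3 + 5·t^2 - 3·t + 1, sustituimos t = 1 para obtener x = 3.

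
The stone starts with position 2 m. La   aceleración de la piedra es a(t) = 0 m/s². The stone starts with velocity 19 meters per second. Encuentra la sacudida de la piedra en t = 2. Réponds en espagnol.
Debemos derivar nuestra ecuación de la aceleración a(t) = 0 1 vez. La derivada de la aceleración da la sacudida: j(t) = 0. Tenemos la sacudida j(t) = 0. Sustituyendo t = 2: j(2) = 0.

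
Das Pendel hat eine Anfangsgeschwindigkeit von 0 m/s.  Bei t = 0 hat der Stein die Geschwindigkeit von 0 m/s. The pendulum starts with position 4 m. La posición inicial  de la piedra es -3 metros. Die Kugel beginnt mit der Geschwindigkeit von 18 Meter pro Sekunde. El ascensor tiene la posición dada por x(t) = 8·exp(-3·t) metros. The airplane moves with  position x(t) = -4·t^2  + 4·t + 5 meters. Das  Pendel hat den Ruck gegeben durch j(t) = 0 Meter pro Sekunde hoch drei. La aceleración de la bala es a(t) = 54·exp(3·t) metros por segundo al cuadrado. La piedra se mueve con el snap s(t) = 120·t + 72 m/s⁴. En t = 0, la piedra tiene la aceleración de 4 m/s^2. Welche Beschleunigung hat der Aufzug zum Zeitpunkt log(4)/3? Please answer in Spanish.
Para resolver esto, necesitamos tomar 2 derivadas de nuestra ecuación de la posición x(t) = 8·exp(-3·t). Tomando d/dt de x(t), encontramos v(t) = -24·exp(-3·t). Derivando la velocidad, obtenemos la aceleración: a(t) = 72·exp(-3·t). Usando a(t) = 72·exp(-3·t) y sustituyendo t = log(4)/3, encontramos a = 18.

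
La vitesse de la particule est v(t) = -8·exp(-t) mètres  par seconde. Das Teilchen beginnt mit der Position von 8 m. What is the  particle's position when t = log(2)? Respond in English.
Starting from velocity v(t) = -8·exp(-t), we take 1 integral. Finding the integral of v(t) and using x(0) = 8: x(t) = 8·exp(-t). Using x(t) = 8·exp(-t) and substituting t = log(2), we find x = 4.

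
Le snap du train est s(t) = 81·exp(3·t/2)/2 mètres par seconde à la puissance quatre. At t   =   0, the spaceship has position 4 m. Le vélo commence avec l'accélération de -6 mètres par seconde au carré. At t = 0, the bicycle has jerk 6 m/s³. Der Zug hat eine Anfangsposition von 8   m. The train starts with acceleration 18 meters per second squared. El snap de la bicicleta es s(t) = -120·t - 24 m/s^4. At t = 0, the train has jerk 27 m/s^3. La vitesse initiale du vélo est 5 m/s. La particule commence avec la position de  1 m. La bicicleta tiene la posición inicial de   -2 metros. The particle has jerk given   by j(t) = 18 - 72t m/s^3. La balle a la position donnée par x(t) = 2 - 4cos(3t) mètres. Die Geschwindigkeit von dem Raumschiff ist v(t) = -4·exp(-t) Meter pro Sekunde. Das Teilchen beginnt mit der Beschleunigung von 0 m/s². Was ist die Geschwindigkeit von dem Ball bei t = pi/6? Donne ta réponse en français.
Pour résoudre ceci, nous devons prendre 1 dérivée de notre équation de la position x(t) = 2 - 4·cos(3·t). La dérivée de la position donne la vitesse: v(t) = 12·sin(3·t). En utilisant v(t) = 12·sin(3·t) et en substituant t = pi/6, nous trouvons v = 12.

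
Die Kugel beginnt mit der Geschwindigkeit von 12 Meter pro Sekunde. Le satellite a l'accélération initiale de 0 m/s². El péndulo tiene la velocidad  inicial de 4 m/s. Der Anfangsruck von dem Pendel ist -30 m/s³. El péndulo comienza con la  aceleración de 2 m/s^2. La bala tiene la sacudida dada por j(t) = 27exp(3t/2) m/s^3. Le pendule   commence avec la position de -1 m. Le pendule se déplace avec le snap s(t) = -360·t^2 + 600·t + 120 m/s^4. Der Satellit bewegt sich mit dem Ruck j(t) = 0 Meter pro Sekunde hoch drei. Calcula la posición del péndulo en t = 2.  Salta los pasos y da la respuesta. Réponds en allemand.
x(2) = 147.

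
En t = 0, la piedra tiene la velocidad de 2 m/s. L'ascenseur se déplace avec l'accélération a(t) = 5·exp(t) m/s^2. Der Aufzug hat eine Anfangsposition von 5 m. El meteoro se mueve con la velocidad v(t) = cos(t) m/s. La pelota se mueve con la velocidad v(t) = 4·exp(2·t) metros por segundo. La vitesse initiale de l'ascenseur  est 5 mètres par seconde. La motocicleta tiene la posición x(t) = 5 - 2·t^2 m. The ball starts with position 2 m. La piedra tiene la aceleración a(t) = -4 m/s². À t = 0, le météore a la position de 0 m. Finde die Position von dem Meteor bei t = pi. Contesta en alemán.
Wir müssen unsere Gleichung für die Geschwindigkeit v(t) = cos(t) 1-mal integrieren. Durch Integration von der Geschwindigkeit und Verwendung der Anfangsbedingung x(0) = 0, erhalten wir x(t) = sin(t). Mit x(t) = sin(t) und Einsetzen von t = pi, finden wir x = 0.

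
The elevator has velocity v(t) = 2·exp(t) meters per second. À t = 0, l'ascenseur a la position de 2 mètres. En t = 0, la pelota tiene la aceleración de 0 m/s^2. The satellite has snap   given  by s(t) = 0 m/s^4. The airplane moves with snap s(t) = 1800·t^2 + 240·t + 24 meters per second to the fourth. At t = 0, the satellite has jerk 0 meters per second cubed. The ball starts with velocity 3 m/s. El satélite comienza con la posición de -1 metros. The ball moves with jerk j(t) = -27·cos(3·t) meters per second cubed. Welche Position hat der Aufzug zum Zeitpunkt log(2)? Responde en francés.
Nous devons intégrer notre équation de la vitesse v(t) = 2·exp(t) 1 fois. L'intégrale de la vitesse, avec x(0) = 2, donne la position: x(t) = 2·exp(t). Nous avons la position x(t) = 2·exp(t). En substituant t = log(2): x(log(2)) = 4.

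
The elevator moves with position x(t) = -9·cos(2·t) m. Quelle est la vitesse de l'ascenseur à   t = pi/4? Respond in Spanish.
Debemos derivar nuestra ecuación de la posición x(t) = -9·cos(2·t) 1 vez. Derivando la posición, obtenemos la velocidad: v(t) = 18·sin(2·t). De la ecuación de la velocidad v(t) = 18·sin(2·t), sustituimos t = pi/4 para obtener v = 18.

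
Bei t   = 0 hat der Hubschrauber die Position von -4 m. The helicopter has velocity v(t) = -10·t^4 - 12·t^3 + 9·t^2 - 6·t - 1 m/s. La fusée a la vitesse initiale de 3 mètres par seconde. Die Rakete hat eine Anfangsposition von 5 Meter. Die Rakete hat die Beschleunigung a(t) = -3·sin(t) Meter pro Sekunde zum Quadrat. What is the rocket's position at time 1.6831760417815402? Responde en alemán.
Wir müssen das Integral unserer Gleichung für die Beschleunigung a(t) = -3·sin(t) 2-mal finden. Mit ∫a(t)dt und Anwendung von v(0) = 3, finden wir v(t) = 3·cos(t). Durch Integration von der Geschwindigkeit und Verwendung der Anfangsbedingung x(0) = 5, erhalten wir x(t) = 3·sin(t) + 5. Wir haben die Position x(t) = 3·sin(t) + 5. Durch Einsetzen von t = 1.6831760417815402: x(1.6831760417815402) = 7.98107612818585.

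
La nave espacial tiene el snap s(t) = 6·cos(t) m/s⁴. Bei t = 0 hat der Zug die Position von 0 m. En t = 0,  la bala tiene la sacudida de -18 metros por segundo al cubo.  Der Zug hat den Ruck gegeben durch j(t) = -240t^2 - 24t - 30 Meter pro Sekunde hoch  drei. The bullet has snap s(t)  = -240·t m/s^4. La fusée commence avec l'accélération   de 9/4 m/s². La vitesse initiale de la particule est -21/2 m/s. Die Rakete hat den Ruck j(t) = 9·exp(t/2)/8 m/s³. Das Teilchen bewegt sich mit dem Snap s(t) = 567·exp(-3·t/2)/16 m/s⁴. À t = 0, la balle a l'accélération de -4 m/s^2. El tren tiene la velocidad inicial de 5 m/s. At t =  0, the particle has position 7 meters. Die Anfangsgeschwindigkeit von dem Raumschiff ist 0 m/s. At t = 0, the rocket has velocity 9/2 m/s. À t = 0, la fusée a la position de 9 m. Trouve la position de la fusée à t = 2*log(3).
Nous devons intégrer notre équation du jerk j(t) = 9·exp(t/2)/8 3 fois. En intégrant le jerk et en utilisant la condition initiale a(0) = 9/4, nous obtenons a(t) = 9·exp(t/2)/4. En prenant ∫a(t)dt et en appliquant v(0) = 9/2, nous trouvons v(t) = 9·exp(t/2)/2. En intégrant la vitesse et en utilisant la condition initiale x(0) = 9, nous obtenons x(t) = 9·exp(t/2). De l'équation de la position x(t) = 9·exp(t/2), nous substituons t = 2*log(3) pour obtenir x = 27.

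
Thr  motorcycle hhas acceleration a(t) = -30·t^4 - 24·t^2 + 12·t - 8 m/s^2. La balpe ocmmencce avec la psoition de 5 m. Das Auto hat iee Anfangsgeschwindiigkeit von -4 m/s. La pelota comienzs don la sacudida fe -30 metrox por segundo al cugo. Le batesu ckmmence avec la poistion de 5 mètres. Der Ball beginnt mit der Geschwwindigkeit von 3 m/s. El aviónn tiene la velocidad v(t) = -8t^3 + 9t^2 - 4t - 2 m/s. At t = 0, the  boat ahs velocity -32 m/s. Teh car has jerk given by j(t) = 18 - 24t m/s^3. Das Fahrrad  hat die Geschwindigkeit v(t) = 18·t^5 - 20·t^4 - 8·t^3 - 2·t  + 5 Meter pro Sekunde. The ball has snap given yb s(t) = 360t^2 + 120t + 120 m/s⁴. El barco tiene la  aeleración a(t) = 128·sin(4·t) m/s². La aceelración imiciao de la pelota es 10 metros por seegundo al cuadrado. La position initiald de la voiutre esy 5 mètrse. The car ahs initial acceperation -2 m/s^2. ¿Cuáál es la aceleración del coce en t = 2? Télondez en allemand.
Wir müssen unsere Gleichung für den Ruck j(t) = 18 - 24·t 1-mal integrieren. Durch Integration von dem Ruck und Verwendung der Anfangsbedingung a(0) = -2, erhalten wir a(t) = -12·t^2 + 18·t - 2. Aus der Gleichung für die Beschleunigung a(t) = -12·t^2 + 18·t - 2, setzen wir t = 2 ein und erhalten a = -14.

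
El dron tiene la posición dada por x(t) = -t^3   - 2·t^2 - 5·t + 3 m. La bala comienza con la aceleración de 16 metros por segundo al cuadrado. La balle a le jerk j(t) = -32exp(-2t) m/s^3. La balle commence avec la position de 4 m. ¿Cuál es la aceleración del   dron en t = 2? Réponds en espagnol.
Para resolver esto, necesitamos tomar 2 derivadas de nuestra ecuación de la posición x(t) = -t^3 - 2·t^2 - 5·t + 3. Derivando la posición, obtenemos la velocidad: v(t) = -3·t^2 - 4·t - 5. Derivando la velocidad, obtenemos la aceleración: a(t) = -6·t - 4. De la ecuación de la aceleración a(t) = -6·t - 4, sustituimos t = 2 para obtener a = -16.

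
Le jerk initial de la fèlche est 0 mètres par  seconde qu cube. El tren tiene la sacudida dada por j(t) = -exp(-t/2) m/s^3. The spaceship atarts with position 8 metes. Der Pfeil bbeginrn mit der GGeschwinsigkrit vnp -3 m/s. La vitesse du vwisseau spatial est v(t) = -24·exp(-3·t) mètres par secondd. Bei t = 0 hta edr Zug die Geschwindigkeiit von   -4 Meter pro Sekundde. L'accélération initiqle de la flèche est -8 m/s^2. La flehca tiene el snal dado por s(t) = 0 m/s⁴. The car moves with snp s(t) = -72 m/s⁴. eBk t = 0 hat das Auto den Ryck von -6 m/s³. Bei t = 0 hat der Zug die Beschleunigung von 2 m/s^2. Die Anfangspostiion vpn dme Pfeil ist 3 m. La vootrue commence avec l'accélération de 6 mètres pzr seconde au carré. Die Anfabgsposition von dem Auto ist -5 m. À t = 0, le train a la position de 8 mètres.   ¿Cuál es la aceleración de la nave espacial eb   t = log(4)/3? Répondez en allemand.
Ausgehend von der Geschwindigkeit v(t) = -24·exp(-3·t), nehmen wir 1 Ableitung. Mit d/dt von v(t) finden wir a(t) = 72·exp(-3·t). Aus der Gleichung für die Beschleunigung a(t) = 72·exp(-3·t), setzen wir t = log(4)/3 ein und erhalten a = 18.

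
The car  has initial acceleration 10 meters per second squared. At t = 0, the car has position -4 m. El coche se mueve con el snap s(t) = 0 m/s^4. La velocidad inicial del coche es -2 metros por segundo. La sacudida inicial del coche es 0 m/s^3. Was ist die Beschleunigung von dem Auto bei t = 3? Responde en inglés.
To solve this, we need to take 2 integrals of our snap equation s(t) = 0. Finding the integral of s(t) and using j(0) = 0: j(t) = 0. The antiderivative of jerk, with a(0) = 10, gives acceleration: a(t) = 10. Using a(t) = 10 and substituting t = 3, we find a = 10.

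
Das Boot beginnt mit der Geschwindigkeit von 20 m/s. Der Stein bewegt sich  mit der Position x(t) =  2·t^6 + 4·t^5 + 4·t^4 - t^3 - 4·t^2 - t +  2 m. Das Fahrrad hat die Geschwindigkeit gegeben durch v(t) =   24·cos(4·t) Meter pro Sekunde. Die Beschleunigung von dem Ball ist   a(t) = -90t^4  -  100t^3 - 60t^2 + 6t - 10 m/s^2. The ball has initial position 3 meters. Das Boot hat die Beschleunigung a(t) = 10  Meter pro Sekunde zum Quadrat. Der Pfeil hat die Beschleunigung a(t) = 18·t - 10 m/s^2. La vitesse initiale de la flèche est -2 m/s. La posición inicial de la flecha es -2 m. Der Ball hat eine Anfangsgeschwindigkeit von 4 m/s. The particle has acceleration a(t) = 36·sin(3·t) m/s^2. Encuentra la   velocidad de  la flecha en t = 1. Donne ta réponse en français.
Nous devons trouver l'intégrale de notre équation de l'accélération a(t) = 18·t - 10 1 fois. L'intégrale de l'accélération est la vitesse. En utilisant v(0) = -2, nous obtenons v(t) = 9·t^2 - 10·t - 2. De l'équation de la vitesse v(t) = 9·t^2 - 10·t - 2, nous substituons t = 1 pour obtenir v = -3.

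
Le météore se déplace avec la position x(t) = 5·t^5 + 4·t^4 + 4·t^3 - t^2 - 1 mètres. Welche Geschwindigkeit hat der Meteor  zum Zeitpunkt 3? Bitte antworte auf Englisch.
We must differentiate our position equation x(t) = 5·t^5 + 4·t^4 + 4·t^3 - t^2 - 1 1 time. Taking d/dt of x(t), we find v(t) = 25·t^4 + 16·t^3 + 12·t^2 - 2·t. Using v(t) = 25·t^4 + 16·t^3 + 12·t^2 - 2·t and substituting t = 3, we find v = 2559.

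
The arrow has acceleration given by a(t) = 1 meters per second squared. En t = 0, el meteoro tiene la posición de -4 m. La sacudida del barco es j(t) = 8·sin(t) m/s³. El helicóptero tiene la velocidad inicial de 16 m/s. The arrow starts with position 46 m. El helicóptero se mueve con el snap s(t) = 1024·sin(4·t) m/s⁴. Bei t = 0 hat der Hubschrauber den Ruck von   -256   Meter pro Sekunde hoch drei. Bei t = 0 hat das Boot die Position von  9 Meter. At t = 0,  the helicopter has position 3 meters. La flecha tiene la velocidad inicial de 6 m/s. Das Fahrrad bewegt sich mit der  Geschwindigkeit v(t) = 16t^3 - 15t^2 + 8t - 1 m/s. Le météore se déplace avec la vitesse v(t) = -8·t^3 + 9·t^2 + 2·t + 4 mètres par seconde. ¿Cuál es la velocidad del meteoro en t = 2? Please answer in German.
Aus der Gleichung für die Geschwindigkeit v(t) = -8·t^3 + 9·t^2 + 2·t + 4, setzen wir t = 2 ein und erhalten v = -20.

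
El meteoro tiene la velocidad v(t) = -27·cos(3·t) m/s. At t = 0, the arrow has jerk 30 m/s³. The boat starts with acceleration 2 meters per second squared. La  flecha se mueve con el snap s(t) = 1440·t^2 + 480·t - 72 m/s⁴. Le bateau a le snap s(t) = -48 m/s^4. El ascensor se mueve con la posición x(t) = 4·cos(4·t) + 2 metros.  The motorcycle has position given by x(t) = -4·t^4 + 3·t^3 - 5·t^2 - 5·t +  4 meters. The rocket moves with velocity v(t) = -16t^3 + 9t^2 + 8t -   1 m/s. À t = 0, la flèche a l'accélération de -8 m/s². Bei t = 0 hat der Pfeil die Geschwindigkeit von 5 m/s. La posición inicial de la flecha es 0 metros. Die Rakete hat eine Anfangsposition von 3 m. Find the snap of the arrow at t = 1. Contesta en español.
Tenemos el snap s(t) = 1440·t^2 + 480·t - 72. Sustituyendo t = 1: s(1) = 1848.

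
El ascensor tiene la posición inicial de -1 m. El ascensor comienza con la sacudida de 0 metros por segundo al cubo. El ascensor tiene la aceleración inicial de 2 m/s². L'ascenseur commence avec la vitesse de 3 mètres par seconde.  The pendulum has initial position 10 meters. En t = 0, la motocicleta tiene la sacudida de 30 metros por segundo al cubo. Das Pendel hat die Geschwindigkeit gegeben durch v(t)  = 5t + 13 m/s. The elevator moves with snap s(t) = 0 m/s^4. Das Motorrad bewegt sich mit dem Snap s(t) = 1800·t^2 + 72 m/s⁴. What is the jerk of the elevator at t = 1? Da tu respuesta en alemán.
Ausgehend von dem Snap s(t) = 0, nehmen wir 1 Integral. Das Integral von dem Snap ist der Ruck. Mit j(0) = 0 erhalten wir j(t) = 0. Wir haben den Ruck j(t) = 0. Durch Einsetzen von t = 1: j(1) = 0.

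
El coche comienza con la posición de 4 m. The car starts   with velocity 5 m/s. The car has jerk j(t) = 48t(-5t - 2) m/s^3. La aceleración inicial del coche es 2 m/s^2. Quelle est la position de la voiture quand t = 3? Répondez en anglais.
To solve this, we need to take 3 antiderivatives of our jerk equation j(t) = 48·t·(-5·t - 2). Integrating jerk and using the initial condition a(0) = 2, we get a(t) = -80·t^3 - 48·t^2 + 2. The integral of acceleration is velocity. Using v(0) = 5, we get v(t) = -20·t^4 - 16·t^3 + 2·t + 5. Finding the integral of v(t) and using x(0) = 4: x(t) = -4·t^5 - 4·t^4 + t^2 + 5·t + 4. We have position x(t) = -4·t^5 - 4·t^4 + t^2 + 5·t + 4. Substituting t = 3: x(3) = -1268.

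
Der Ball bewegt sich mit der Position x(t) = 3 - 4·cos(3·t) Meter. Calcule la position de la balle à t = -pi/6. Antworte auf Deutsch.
Mit x(t) = 3 - 4·cos(3·t) und Einsetzen von t = -pi/6, finden wir x = 3.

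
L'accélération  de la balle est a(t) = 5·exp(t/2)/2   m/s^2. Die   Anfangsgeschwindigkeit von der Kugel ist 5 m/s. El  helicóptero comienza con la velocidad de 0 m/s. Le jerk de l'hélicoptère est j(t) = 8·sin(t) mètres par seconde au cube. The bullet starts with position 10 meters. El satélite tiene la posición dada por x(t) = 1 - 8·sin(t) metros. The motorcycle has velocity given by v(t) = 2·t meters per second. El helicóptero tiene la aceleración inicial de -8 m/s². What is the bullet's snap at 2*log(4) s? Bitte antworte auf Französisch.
Nous devons dériver notre équation de l'accélération a(t) = 5·exp(t/2)/2 2 fois. La dérivée de l'accélération donne le jerk: j(t) = 5·exp(t/2)/4. En prenant d/dt de j(t), nous trouvons s(t) = 5·exp(t/2)/8. Nous avons le snap s(t) = 5·exp(t/2)/8. En substituant t = 2*log(4): s(2*log(4)) = 5/2.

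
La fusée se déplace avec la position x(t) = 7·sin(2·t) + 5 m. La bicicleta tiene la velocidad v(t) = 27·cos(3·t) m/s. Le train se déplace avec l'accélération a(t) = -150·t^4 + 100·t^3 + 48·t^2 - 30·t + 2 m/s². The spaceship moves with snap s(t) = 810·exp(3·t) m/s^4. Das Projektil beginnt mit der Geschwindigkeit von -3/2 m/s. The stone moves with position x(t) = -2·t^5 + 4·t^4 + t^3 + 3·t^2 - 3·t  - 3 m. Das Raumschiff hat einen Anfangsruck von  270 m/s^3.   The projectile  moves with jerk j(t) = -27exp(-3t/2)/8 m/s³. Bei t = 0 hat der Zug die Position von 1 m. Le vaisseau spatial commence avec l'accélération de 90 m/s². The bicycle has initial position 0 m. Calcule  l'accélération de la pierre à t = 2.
Pour résoudre ceci, nous devons prendre 2 dérivées de notre équation de la position x(t) = -2·t^5 + 4·t^4 + t^3 + 3·t^2 - 3·t - 3. En dérivant la position, nous obtenons la vitesse: v(t) = -10·t^4 + 16·t^3 + 3·t^2 + 6·t - 3. En dérivant la vitesse, nous obtenons l'accélération: a(t) = -40·t^3 + 48·t^2 + 6·t + 6. Nous avons l'accélération a(t) = -40·t^3 + 48·t^2 + 6·t + 6. En substituant t = 2: a(2) = -110.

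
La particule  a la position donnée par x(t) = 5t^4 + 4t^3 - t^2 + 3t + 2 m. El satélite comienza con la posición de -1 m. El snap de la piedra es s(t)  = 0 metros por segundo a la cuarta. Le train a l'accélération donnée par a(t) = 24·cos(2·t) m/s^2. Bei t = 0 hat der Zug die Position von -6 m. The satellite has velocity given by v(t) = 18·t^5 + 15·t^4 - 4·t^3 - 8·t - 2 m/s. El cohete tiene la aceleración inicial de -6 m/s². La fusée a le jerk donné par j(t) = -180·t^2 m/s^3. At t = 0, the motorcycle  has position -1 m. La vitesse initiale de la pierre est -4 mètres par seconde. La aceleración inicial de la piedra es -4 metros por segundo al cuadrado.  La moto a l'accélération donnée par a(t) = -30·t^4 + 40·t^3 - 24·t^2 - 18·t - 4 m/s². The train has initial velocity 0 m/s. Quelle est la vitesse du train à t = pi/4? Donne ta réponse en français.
Nous devons trouver la primitive de notre équation de l'accélération a(t) = 24·cos(2·t) 1 fois. La primitive de l'accélération, avec v(0) = 0, donne la vitesse: v(t) = 12·sin(2·t). Nous avons la vitesse v(t) = 12·sin(2·t). En substituant t = pi/4: v(pi/4) = 12.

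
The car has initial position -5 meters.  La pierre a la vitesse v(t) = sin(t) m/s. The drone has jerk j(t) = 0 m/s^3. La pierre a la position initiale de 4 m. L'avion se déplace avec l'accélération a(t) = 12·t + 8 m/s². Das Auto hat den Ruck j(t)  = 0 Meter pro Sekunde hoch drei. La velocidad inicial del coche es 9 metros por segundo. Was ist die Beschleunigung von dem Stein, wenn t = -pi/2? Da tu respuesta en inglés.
To solve this, we need to take 1 derivative of our velocity equation v(t) = sin(t). Taking d/dt of v(t), we find a(t) = cos(t). We have acceleration a(t) = cos(t). Substituting t = -pi/2: a(-pi/2) = 0.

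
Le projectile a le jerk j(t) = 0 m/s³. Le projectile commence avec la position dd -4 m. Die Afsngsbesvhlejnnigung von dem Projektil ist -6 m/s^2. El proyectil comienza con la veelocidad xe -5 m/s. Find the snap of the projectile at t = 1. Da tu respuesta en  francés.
En partant du jerk j(t) = 0, nous prenons 1 dérivée. En dérivant le jerk, nous obtenons le snap: s(t) = 0. De l'équation du snap s(t) = 0, nous substituons t = 1 pour obtenir s = 0.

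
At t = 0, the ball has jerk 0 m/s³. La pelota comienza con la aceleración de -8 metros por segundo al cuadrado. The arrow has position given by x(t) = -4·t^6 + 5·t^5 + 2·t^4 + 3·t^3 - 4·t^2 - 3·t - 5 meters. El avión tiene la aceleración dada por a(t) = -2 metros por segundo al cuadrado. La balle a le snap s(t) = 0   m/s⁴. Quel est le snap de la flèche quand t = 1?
Pour résoudre ceci, nous devons prendre 4 dérivées de notre équation de la position x(t) = -4·t^6 + 5·t^5 + 2·t^4 + 3·t^3 - 4·t^2 - 3·t - 5. En prenant d/dt de x(t), nous trouvons v(t) = -24·t^5 + 25·t^4 + 8·t^3 + 9·t^2 - 8·t - 3. En dérivant la vitesse, nous obtenons l'accélération: a(t) = -120·t^4 + 100·t^3 + 24·t^2 + 18·t - 8. En dérivant l'accélération, nous obtenons le jerk: j(t) = -480·t^3 + 300·t^2 + 48·t + 18. En prenant d/dt de j(t), nous trouvons s(t) = -1440·t^2 + 600·t + 48. Nous avons le snap s(t) = -1440·t^2 + 600·t + 48. En substituant t = 1: s(1) = -792.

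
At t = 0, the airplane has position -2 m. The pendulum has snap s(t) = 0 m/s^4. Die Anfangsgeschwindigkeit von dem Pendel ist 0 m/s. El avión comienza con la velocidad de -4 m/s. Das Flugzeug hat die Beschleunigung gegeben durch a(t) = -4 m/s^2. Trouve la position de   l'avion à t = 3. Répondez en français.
Nous devons trouver la primitive de notre équation de l'accélération a(t) = -4 2 fois. L'intégrale de l'accélération est la vitesse. En utilisant v(0) = -4, nous obtenons v(t) = -4·t - 4. La primitive de la vitesse, avec x(0) = -2, donne la position: x(t) = -2·t^2 - 4·t - 2. En utilisant x(t) = -2·t^2 - 4·t - 2 et en substituant t = 3, nous trouvons x = -32.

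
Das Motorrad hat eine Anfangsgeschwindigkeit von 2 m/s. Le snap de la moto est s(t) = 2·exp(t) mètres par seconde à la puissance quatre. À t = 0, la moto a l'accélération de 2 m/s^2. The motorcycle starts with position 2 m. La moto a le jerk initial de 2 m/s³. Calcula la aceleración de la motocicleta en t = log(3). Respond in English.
To solve this, we need to take 2 integrals of our snap equation s(t) = 2·exp(t). Finding the antiderivative of s(t) and using j(0) = 2: j(t) = 2·exp(t). Finding the antiderivative of j(t) and using a(0) = 2: a(t) = 2·exp(t). We have acceleration a(t) = 2·exp(t). Substituting t = log(3): a(log(3)) = 6.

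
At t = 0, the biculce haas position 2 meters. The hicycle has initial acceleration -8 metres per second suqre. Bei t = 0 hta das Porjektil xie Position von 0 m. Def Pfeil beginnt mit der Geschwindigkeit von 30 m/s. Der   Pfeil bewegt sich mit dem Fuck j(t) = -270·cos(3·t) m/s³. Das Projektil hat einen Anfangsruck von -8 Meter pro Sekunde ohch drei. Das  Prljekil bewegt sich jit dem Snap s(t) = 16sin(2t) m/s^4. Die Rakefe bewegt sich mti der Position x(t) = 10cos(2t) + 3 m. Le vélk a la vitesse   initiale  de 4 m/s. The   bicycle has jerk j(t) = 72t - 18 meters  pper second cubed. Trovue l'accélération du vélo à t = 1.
En partant du jerk j(t) = 72·t - 18, nous prenons 1 intégrale. La primitive du jerk est l'accélération. En utilisant a(0) = -8, nous obtenons a(t) = 36·t^2 - 18·t - 8. De l'équation de l'accélération a(t) = 36·t^2 - 18·t - 8, nous substituons t = 1 pour obtenir a = 10.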